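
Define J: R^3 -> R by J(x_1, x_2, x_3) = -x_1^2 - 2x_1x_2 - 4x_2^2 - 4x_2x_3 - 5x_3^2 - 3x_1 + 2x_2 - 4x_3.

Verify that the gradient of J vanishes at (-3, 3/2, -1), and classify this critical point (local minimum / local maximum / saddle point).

∇J = (-2x_1 - 2x_2 - 3, -2x_1 - 8x_2 - 4x_3 + 2, -4x_2 - 10x_3 - 4); substituting (-3, 3/2, -1) gives ∇J = (0, 0, 0), so (-3, 3/2, -1) is indeed a critical point.
The Hessian is constant: H = [[-2, -2, 0], [-2, -8, -4], [0, -4, -10]].
Leading principal minors: Δ₁ = -2, Δ₂ = 12, Δ₃ = -88.
The minors alternate sign starting negative (−, +, −), so H is negative definite: a local maximum.

local maximum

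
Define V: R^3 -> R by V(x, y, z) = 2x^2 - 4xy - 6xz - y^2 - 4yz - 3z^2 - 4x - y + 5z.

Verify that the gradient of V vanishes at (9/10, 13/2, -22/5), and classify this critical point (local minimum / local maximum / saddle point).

saddle point

∇V = (4x - 4y - 6z - 4, -4x - 2y - 4z - 1, -6x - 4y - 6z + 5); substituting (9/10, 13/2, -22/5) gives ∇V = (0, 0, 0), so (9/10, 13/2, -22/5) is indeed a critical point.
The Hessian is constant: H = [[4, -4, -6], [-4, -2, -4], [-6, -4, -6]].
Leading principal minors: Δ₁ = 4, Δ₂ = -24, Δ₃ = -40.
The minors fit neither the all-positive nor the alternating-sign pattern, so H is indefinite: a saddle point.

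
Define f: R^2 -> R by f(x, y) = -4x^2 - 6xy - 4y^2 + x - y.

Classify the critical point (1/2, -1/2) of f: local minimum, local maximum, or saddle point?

local maximum

The Hessian of f is constant: H = [[-8, -6], [-6, -8]].
det(H) = (-8)·(-8) − (-6)² = 28.
det(H) > 0 and tr(H) = -16 < 0, so H is negative definite and the point is a local maximum.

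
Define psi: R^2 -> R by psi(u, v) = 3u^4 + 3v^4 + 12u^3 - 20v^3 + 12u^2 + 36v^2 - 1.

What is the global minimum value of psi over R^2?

-1

psi(u,v) separates as P(u) + Q(v) − 1, so its minimum is min P + min Q − 1.
P'(u) = 12u(u + 1)(u + 2) vanishes at u ∈ {-2, -1, 0}; Q'(v) = 12v(v - 3)(v - 2) vanishes at v ∈ {0, 2, 3}.
Local minima of P (where P''>0): P(-2)=0, P(0)=0. Local minima of Q: Q(0)=0, Q(3)=27.
So the global minimum of psi is P(-2) + Q(0) − 1 = 0 + 0 − 1 = -1, attained at (-2, 0).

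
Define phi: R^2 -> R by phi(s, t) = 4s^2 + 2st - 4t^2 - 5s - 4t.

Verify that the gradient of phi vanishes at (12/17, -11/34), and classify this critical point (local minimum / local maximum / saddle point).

saddle point

∇phi = (8s + 2t - 5, 2s - 8t - 4); substituting (12/17, -11/34) gives ∇phi = (0, 0), so (12/17, -11/34) is indeed a critical point.
The Hessian of phi is constant: H = [[8, 2], [2, -8]].
det(H) = 8·(-8) − 2² = -68.
Since det(H) < 0, H is indefinite and the critical point is a saddle point.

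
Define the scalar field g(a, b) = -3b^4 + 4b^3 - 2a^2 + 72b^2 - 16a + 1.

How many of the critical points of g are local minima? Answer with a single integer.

0

g separates as a function of a plus a function of b, so ∇g=0 decouples.
∂g/∂a = -4(a + 4) = 0 at a ∈ {-4}; ∂g/∂b = -12b(b - 4)(b + 3) = 0 at b ∈ {-3, 0, 4}.
The Hessian is diagonal: diag(g_aa, g_bb). Second derivatives: g_aa(-4)=-4; g_bb(-3)=-252, g_bb(0)=144, g_bb(4)=-336.
Local minima occur where both diagonal entries positive: none. Count: 0.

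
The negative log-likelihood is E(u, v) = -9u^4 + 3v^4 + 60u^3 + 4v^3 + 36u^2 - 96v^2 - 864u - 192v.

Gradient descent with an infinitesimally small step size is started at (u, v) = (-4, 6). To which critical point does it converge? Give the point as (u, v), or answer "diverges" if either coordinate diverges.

diverges

E is separable, so gradient descent decouples: u follows -∂E/∂u, v follows -∂E/∂v.
∂E/∂u = -36(u - 4)(u - 3)(u + 2); at u=-4 this is 4032, so u decreases.
∂E/∂v = 12(v - 4)(v + 1)(v + 4); at v=6 this is 1680, so v decreases.
The u-coordinate has no critical point in that direction and runs off to infinity.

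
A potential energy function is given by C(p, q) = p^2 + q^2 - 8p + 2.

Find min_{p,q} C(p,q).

C(p,q) separates as A(p) + B(q) + 2, so its minimum is min A + min B + 2.
A'(p) = 2p - 8 vanishes at p ∈ {4}; B'(q) = 2q vanishes at q ∈ {0}.
Local minima of A (where A''>0): A(4)=-16. Local minima of B: B(0)=0.
So the global minimum of C is A(4) + B(0) + 2 = -16 + 0 + 2 = -14, attained at (4, 0).

-14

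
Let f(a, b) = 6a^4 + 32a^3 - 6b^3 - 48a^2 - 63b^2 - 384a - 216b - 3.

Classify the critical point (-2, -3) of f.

The mixed partial ∂²f/∂a∂b is 0, so the Hessian at any point is diag(f_aa, f_bb) = diag(24(3a^2 + 8a - 4), -18(2b + 7)).
At (-2, -3): H = diag(-192, -18).
Both eigenvalues are negative, so H is negative definite: a local maximum.

local maximum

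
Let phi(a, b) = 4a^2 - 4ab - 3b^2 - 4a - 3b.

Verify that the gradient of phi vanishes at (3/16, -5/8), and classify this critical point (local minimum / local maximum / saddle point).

∇phi = (8a - 4b - 4, -4a - 6b - 3); substituting (3/16, -5/8) gives ∇phi = (0, 0), so (3/16, -5/8) is indeed a critical point.
The Hessian of phi is constant: H = [[8, -4], [-4, -6]].
det(H) = 8·(-6) − (-4)² = -64.
Since det(H) < 0, H is indefinite and the critical point is a saddle point.

saddle point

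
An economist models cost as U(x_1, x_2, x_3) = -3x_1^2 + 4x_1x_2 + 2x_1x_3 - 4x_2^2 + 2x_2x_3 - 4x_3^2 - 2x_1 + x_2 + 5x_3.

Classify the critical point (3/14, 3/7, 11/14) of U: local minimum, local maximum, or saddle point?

The Hessian is constant: H = [[-6, 4, 2], [4, -8, 2], [2, 2, -8]].
Leading principal minors: Δ₁ = -6, Δ₂ = 32, Δ₃ = -168.
The minors alternate sign starting negative (−, +, −), so H is negative definite: a local maximum.

local maximum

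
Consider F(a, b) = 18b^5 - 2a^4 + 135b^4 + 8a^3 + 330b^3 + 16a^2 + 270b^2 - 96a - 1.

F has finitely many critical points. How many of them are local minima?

F separates as a function of a plus a function of b, so ∇F=0 decouples.
∂F/∂a = -8(a - 3)(a - 2)(a + 2) = 0 at a ∈ {-2, 2, 3}; ∂F/∂b = 90b(b + 1)(b + 2)(b + 3) = 0 at b ∈ {-3, -2, -1, 0}.
The Hessian is diagonal: diag(F_aa, F_bb). Second derivatives: F_aa(-2)=-160, F_aa(2)=32, F_aa(3)=-40; F_bb(-3)=-540, F_bb(-2)=180, F_bb(-1)=-180, F_bb(0)=540.
Local minima occur where both diagonal entries positive: (2, -2), (2, 0). Count: 2.

2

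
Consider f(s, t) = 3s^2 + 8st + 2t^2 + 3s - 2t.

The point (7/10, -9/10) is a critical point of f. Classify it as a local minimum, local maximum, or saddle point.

saddle point

The Hessian of f is constant: H = [[6, 8], [8, 4]].
det(H) = 6·4 − 8² = -40.
Since det(H) < 0, H is indefinite and the critical point is a saddle point.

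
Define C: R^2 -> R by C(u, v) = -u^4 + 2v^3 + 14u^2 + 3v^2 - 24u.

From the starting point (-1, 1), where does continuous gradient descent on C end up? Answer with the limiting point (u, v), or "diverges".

(1, 0)

C is separable, so gradient descent decouples: u follows -∂C/∂u, v follows -∂C/∂v.
∂C/∂u = -4(u - 2)(u - 1)(u + 3); at u=-1 this is -48, so u increases.
∂C/∂v = 6v(v + 1); at v=1 this is 12, so v decreases.
u converges to its nearest critical value 1 (a local min of the u-part); v converges to 0. The iterate converges to (1, 0).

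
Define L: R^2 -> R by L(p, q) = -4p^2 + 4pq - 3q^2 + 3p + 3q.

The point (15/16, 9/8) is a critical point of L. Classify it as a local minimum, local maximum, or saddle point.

The Hessian of L is constant: H = [[-8, 4], [4, -6]].
det(H) = (-8)·(-6) − 4² = 32.
det(H) > 0 and tr(H) = -14 < 0, so H is negative definite and the point is a local maximum.

local maximum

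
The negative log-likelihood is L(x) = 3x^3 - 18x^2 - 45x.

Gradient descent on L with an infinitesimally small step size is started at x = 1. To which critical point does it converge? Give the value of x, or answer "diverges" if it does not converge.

L'(x) = 9(x - 5)(x + 1), so L'(1) = -72.
Gradient descent moves in the -L' direction, i.e. x is increasing.
The nearest critical point in that direction is x = 5, where L'' = 54 > 0 (a local minimum). The iterate converges there.

5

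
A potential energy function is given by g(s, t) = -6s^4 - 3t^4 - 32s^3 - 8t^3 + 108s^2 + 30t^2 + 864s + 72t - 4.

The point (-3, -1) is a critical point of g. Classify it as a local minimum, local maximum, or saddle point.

The mixed partial ∂²g/∂s∂t is 0, so the Hessian at any point is diag(g_ss, g_tt) = diag(24(-3s^2 - 8s + 9), 12(-3t^2 - 4t + 5)).
At (-3, -1): H = diag(144, 72).
Both eigenvalues are positive, so H is positive definite: a local minimum.

local minimum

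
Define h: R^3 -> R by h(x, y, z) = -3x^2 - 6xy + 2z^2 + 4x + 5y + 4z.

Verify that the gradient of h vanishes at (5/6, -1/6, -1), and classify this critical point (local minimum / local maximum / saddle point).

∇h = (-6x - 6y + 4, -6x + 5, 4z + 4); substituting (5/6, -1/6, -1) gives ∇h = (0, 0, 0), so (5/6, -1/6, -1) is indeed a critical point.
The Hessian is constant: H = [[-6, -6, 0], [-6, 0, 0], [0, 0, 4]].
Leading principal minors: Δ₁ = -6, Δ₂ = -36, Δ₃ = -144.
The minors fit neither the all-positive nor the alternating-sign pattern, so H is indefinite: a saddle point.

saddle point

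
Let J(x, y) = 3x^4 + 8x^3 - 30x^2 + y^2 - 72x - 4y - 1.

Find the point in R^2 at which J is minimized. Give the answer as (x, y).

(2, 2)

J(x,y) separates as P(x) + Q(y) − 1, so its minimum is min P + min Q − 1.
P'(x) = 12(x - 2)(x + 1)(x + 3) vanishes at x ∈ {-3, -1, 2}; Q'(y) = 2y - 4 vanishes at y ∈ {2}.
Local minima of P (where P''>0): P(-3)=-27, P(2)=-152. Local minima of Q: Q(2)=-4.
So the global minimum of J is P(2) + Q(2) − 1 = -152 − 4 − 1 = -157, attained at (2, 2).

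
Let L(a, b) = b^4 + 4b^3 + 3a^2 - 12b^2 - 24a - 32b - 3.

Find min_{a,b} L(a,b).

-115

L(a,b) separates as P(a) + Q(b) − 3, so its minimum is min P + min Q − 3.
P'(a) = 6a - 24 vanishes at a ∈ {4}; Q'(b) = 4(b - 2)(b + 1)(b + 4) vanishes at b ∈ {-4, -1, 2}.
Local minima of P (where P''>0): P(4)=-48. Local minima of Q: Q(-4)=-64, Q(2)=-64.
So the global minimum of L is P(4) + Q(-4) − 3 = -48 − 64 − 3 = -115, attained at (4, -4).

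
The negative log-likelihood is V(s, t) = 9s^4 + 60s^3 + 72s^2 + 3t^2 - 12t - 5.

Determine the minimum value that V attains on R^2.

-401

V(s,t) separates as P(s) + Q(t) − 5, so its minimum is min P + min Q − 5.
P'(s) = 36s(s + 1)(s + 4) vanishes at s ∈ {-4, -1, 0}; Q'(t) = 6(t - 2) vanishes at t ∈ {2}.
Local minima of P (where P''>0): P(-4)=-384, P(0)=0. Local minima of Q: Q(2)=-12.
So the global minimum of V is P(-4) + Q(2) − 5 = -384 − 12 − 5 = -401, attained at (-4, 2).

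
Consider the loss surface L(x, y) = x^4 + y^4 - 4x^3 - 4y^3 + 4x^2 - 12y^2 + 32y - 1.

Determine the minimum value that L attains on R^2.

-65

L(x,y) separates as P(x) + Q(y) − 1, so its minimum is min P + min Q − 1.
P'(x) = 4x(x - 2)(x - 1) vanishes at x ∈ {0, 1, 2}; Q'(y) = 4(y - 4)(y - 1)(y + 2) vanishes at y ∈ {-2, 1, 4}.
Local minima of P (where P''>0): P(0)=0, P(2)=0. Local minima of Q: Q(-2)=-64, Q(4)=-64.
So the global minimum of L is P(0) + Q(-2) − 1 = 0 − 64 − 1 = -65, attained at (0, -2).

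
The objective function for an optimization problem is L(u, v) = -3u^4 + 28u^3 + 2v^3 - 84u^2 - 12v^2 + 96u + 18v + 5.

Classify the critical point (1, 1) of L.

The mixed partial ∂²L/∂u∂v is 0, so the Hessian at any point is diag(L_uu, L_vv) = diag(12(-3u^2 + 14u - 14), 12(v - 2)).
At (1, 1): H = diag(-36, -12).
Both eigenvalues are negative, so H is negative definite: a local maximum.

local maximum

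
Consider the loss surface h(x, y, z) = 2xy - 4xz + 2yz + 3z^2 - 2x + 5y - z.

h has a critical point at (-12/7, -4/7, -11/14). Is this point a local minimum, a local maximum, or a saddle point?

saddle point

The Hessian is constant: H = [[0, 2, -4], [2, 0, 2], [-4, 2, 6]].
Leading principal minors: Δ₁ = 0, Δ₂ = -4, Δ₃ = -56.
The minors fit neither the all-positive nor the alternating-sign pattern, so H is indefinite: a saddle point.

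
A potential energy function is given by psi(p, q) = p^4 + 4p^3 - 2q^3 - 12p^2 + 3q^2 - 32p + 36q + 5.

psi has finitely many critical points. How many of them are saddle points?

3

psi separates as a function of p plus a function of q, so ∇psi=0 decouples.
∂psi/∂p = 4(p - 2)(p + 1)(p + 4) = 0 at p ∈ {-4, -1, 2}; ∂psi/∂q = -6(q - 3)(q + 2) = 0 at q ∈ {-2, 3}.
The Hessian is diagonal: diag(psi_pp, psi_qq). Second derivatives: psi_pp(-4)=72, psi_pp(-1)=-36, psi_pp(2)=72; psi_qq(-2)=30, psi_qq(3)=-30.
Saddle points occur where the two diagonal entries have opposite signs: (-4, 3), (-1, -2), (2, 3). Count: 3.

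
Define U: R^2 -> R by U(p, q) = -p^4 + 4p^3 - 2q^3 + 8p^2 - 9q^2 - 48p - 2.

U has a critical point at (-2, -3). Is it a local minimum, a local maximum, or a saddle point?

saddle point

The mixed partial ∂²U/∂p∂q is 0, so the Hessian at any point is diag(U_pp, U_qq) = diag(4(-3p^2 + 6p + 4), -6(2q + 3)).
At (-2, -3): H = diag(-80, 18).
The eigenvalues have opposite signs, so H is indefinite: a saddle point.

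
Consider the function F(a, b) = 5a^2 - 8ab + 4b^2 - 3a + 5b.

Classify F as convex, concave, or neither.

convex

F is quadratic, so its Hessian is the constant matrix H = [[10, -8], [-8, 8]].
det(H) = 16, tr(H) = 18.
det(H) > 0 and tr(H) > 0, so H is positive definite everywhere: convex.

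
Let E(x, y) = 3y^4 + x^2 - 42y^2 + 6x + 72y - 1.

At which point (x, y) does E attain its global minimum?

E(x,y) separates as P(x) + Q(y) − 1, so its minimum is min P + min Q − 1.
P'(x) = 2x + 6 vanishes at x ∈ {-3}; Q'(y) = 12(y - 2)(y - 1)(y + 3) vanishes at y ∈ {-3, 1, 2}.
Local minima of P (where P''>0): P(-3)=-9. Local minima of Q: Q(-3)=-351, Q(2)=24.
So the global minimum of E is P(-3) + Q(-3) − 1 = -9 − 351 − 1 = -361, attained at (-3, -3).

(-3, -3)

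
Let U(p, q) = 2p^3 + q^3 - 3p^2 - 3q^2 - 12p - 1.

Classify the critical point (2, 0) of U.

saddle point

The mixed partial ∂²U/∂p∂q is 0, so the Hessian at any point is diag(U_pp, U_qq) = diag(6(2p - 1), 6(q - 1)).
At (2, 0): H = diag(18, -6).
The eigenvalues have opposite signs, so H is indefinite: a saddle point.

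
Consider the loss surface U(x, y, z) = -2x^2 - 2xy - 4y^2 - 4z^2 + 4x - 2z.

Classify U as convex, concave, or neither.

concave

U is quadratic, so its Hessian is the constant matrix H = [[-4, -2, 0], [-2, -8, 0], [0, 0, -8]].
Leading principal minors: -4, 28, -224.
Signs alternate −, +, − ⇒ H ≺ 0 ⇒ concave.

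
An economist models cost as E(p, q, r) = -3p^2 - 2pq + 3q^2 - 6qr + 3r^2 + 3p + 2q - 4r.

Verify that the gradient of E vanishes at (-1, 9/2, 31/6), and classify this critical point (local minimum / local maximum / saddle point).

∇E = (-6p - 2q + 3, -2p + 6q - 6r + 2, -6q + 6r - 4); substituting (-1, 9/2, 31/6) gives ∇E = (0, 0, 0), so (-1, 9/2, 31/6) is indeed a critical point.
The Hessian is constant: H = [[-6, -2, 0], [-2, 6, -6], [0, -6, 6]].
Leading principal minors: Δ₁ = -6, Δ₂ = -40, Δ₃ = -24.
The minors fit neither the all-positive nor the alternating-sign pattern, so H is indefinite: a saddle point.

saddle point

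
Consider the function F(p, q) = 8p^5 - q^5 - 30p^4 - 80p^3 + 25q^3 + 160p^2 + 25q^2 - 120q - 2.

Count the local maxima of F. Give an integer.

4

F separates as a function of p plus a function of q, so ∇F=0 decouples.
∂F/∂p = 40p(p - 4)(p - 1)(p + 2) = 0 at p ∈ {-2, 0, 1, 4}; ∂F/∂q = -5(q - 4)(q - 1)(q + 2)(q + 3) = 0 at q ∈ {-3, -2, 1, 4}.
The Hessian is diagonal: diag(F_pp, F_qq). Second derivatives: F_pp(-2)=-1440, F_pp(0)=320, F_pp(1)=-360, F_pp(4)=2880; F_qq(-3)=140, F_qq(-2)=-90, F_qq(1)=180, F_qq(4)=-630.
Local maxima occur where both diagonal entries negative: (-2, -2), (-2, 4), (1, -2), (1, 4). Count: 4.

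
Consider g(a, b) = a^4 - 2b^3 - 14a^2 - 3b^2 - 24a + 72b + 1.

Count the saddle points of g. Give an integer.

3

g separates as a function of a plus a function of b, so ∇g=0 decouples.
∂g/∂a = 4(a - 3)(a + 1)(a + 2) = 0 at a ∈ {-2, -1, 3}; ∂g/∂b = -6(b - 3)(b + 4) = 0 at b ∈ {-4, 3}.
The Hessian is diagonal: diag(g_aa, g_bb). Second derivatives: g_aa(-2)=20, g_aa(-1)=-16, g_aa(3)=80; g_bb(-4)=42, g_bb(3)=-42.
Saddle points occur where the two diagonal entries have opposite signs: (-2, 3), (-1, -4), (3, 3). Count: 3.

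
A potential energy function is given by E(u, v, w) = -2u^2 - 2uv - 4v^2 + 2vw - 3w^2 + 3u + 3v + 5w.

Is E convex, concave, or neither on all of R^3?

E is quadratic, so its Hessian is the constant matrix H = [[-4, -2, 0], [-2, -8, 2], [0, 2, -6]].
Leading principal minors: -4, 28, -152.
Signs alternate −, +, − ⇒ H ≺ 0 ⇒ concave.

concave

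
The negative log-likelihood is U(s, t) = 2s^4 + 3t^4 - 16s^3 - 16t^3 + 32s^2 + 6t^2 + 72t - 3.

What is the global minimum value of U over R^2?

U(s,t) separates as P(s) + Q(t) − 3, so its minimum is min P + min Q − 3.
P'(s) = 8s(s - 4)(s - 2) vanishes at s ∈ {0, 2, 4}; Q'(t) = 12(t - 3)(t - 2)(t + 1) vanishes at t ∈ {-1, 2, 3}.
Local minima of P (where P''>0): P(0)=0, P(4)=0. Local minima of Q: Q(-1)=-47, Q(3)=81.
So the global minimum of U is P(0) + Q(-1) − 3 = 0 − 47 − 3 = -50, attained at (0, -1).

-50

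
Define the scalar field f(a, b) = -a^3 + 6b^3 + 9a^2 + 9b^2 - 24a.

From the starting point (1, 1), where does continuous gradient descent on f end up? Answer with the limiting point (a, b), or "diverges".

(2, 0)

f is separable, so gradient descent decouples: a follows -∂f/∂a, b follows -∂f/∂b.
∂f/∂a = -3(a - 4)(a - 2); at a=1 this is -9, so a increases.
∂f/∂b = 18b(b + 1); at b=1 this is 36, so b decreases.
a converges to its nearest critical value 2 (a local min of the a-part); b converges to 0. The iterate converges to (2, 0).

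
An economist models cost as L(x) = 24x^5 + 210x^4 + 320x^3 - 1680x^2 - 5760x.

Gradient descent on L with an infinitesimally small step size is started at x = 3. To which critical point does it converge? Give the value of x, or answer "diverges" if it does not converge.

L'(x) = 120(x - 2)(x + 2)(x + 3)(x + 4), so L'(3) = 25200.
Gradient descent moves in the -L' direction, i.e. x is decreasing.
The nearest critical point in that direction is x = 2, where L'' = 14400 > 0 (a local minimum). The iterate converges there.

2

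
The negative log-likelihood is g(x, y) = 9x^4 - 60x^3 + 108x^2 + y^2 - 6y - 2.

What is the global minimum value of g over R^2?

g(x,y) separates as P(x) + Q(y) − 2, so its minimum is min P + min Q − 2.
P'(x) = 36x(x - 3)(x - 2) vanishes at x ∈ {0, 2, 3}; Q'(y) = 2y - 6 vanishes at y ∈ {3}.
Local minima of P (where P''>0): P(0)=0, P(3)=81. Local minima of Q: Q(3)=-9.
So the global minimum of g is P(0) + Q(3) − 2 = 0 − 9 − 2 = -11, attained at (0, 3).

-11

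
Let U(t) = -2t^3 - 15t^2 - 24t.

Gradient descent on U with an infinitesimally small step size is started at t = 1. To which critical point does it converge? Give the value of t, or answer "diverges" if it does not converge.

U'(t) = -6(t + 1)(t + 4), so U'(1) = -60.
Gradient descent moves in the -U' direction, i.e. t is increasing.
There is no critical point above t=1, and U' keeps the same sign, so the iterate runs off to +∞.

diverges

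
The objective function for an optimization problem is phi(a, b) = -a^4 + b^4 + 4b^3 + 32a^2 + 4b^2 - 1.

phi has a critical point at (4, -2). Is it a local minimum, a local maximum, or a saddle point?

saddle point

The mixed partial ∂²phi/∂a∂b is 0, so the Hessian at any point is diag(phi_aa, phi_bb) = diag(4(-3a^2 + 16), 4(3b^2 + 6b + 2)).
At (4, -2): H = diag(-128, 8).
The eigenvalues have opposite signs, so H is indefinite: a saddle point.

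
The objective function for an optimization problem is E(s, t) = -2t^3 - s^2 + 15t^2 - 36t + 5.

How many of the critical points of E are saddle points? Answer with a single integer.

1

E separates as a function of s plus a function of t, so ∇E=0 decouples.
∂E/∂s = -2s = 0 at s ∈ {0}; ∂E/∂t = -6(t - 3)(t - 2) = 0 at t ∈ {2, 3}.
The Hessian is diagonal: diag(E_ss, E_tt). Second derivatives: E_ss(0)=-2; E_tt(2)=6, E_tt(3)=-6.
Saddle points occur where the two diagonal entries have opposite signs: (0, 2). Count: 1.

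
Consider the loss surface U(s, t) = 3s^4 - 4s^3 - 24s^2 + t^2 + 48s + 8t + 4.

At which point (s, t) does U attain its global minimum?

U(s,t) separates as P(s) + Q(t) + 4, so its minimum is min P + min Q + 4.
P'(s) = 12(s - 2)(s - 1)(s + 2) vanishes at s ∈ {-2, 1, 2}; Q'(t) = 2(t + 4) vanishes at t ∈ {-4}.
Local minima of P (where P''>0): P(-2)=-112, P(2)=16. Local minima of Q: Q(-4)=-16.
So the global minimum of U is P(-2) + Q(-4) + 4 = -112 − 16 + 4 = -124, attained at (-2, -4).

(-2, -4)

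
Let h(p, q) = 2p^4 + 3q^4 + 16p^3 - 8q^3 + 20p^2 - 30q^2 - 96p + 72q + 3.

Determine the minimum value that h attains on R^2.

-207

h(p,q) separates as A(p) + B(q) + 3, so its minimum is min A + min B + 3.
A'(p) = 8(p - 1)(p + 3)(p + 4) vanishes at p ∈ {-4, -3, 1}; B'(q) = 12(q - 3)(q - 1)(q + 2) vanishes at q ∈ {-2, 1, 3}.
Local minima of A (where A''>0): A(-4)=192, A(1)=-58. Local minima of B: B(-2)=-152, B(3)=-27.
So the global minimum of h is A(1) + B(-2) + 3 = -58 − 152 + 3 = -207, attained at (1, -2).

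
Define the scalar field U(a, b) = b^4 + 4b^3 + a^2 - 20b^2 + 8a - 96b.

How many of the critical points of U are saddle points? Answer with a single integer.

1

U separates as a function of a plus a function of b, so ∇U=0 decouples.
∂U/∂a = 2(a + 4) = 0 at a ∈ {-4}; ∂U/∂b = 4(b - 3)(b + 2)(b + 4) = 0 at b ∈ {-4, -2, 3}.
The Hessian is diagonal: diag(U_aa, U_bb). Second derivatives: U_aa(-4)=2; U_bb(-4)=56, U_bb(-2)=-40, U_bb(3)=140.
Saddle points occur where the two diagonal entries have opposite signs: (-4, -2). Count: 1.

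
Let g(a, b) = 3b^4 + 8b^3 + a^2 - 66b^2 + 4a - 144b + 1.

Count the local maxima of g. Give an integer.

0

g separates as a function of a plus a function of b, so ∇g=0 decouples.
∂g/∂a = 2(a + 2) = 0 at a ∈ {-2}; ∂g/∂b = 12(b - 3)(b + 1)(b + 4) = 0 at b ∈ {-4, -1, 3}.
The Hessian is diagonal: diag(g_aa, g_bb). Second derivatives: g_aa(-2)=2; g_bb(-4)=252, g_bb(-1)=-144, g_bb(3)=336.
Local maxima occur where both diagonal entries negative: none. Count: 0.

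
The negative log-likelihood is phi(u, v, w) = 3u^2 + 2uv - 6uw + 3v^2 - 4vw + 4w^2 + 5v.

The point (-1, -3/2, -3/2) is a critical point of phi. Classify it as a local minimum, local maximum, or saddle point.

local minimum

The Hessian is constant: H = [[6, 2, -6], [2, 6, -4], [-6, -4, 8]].
Leading principal minors: Δ₁ = 6, Δ₂ = 32, Δ₃ = 40.
All leading minors are positive, so H is positive definite: a local minimum.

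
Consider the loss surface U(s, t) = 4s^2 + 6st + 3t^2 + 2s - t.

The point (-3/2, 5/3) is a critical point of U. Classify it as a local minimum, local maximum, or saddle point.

local minimum

The Hessian of U is constant: H = [[8, 6], [6, 6]].
det(H) = 8·6 − 6² = 12.
det(H) > 0 and tr(H) = 14 > 0, so H is positive definite and the point is a local minimum.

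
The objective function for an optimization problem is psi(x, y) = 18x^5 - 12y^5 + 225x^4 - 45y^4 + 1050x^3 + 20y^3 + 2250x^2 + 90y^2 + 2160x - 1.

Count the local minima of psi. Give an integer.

psi separates as a function of x plus a function of y, so ∇psi=0 decouples.
∂psi/∂x = 90(x + 1)(x + 2)(x + 3)(x + 4) = 0 at x ∈ {-4, -3, -2, -1}; ∂psi/∂y = -60y(y - 1)(y + 1)(y + 3) = 0 at y ∈ {-3, -1, 0, 1}.
The Hessian is diagonal: diag(psi_xx, psi_yy). Second derivatives: psi_xx(-4)=-540, psi_xx(-3)=180, psi_xx(-2)=-180, psi_xx(-1)=540; psi_yy(-3)=1440, psi_yy(-1)=-240, psi_yy(0)=180, psi_yy(1)=-480.
Local minima occur where both diagonal entries positive: (-3, -3), (-3, 0), (-1, -3), (-1, 0). Count: 4.

4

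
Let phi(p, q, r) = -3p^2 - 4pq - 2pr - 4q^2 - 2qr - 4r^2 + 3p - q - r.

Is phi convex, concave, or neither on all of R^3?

phi is quadratic, so its Hessian is the constant matrix H = [[-6, -4, -2], [-4, -8, -2], [-2, -2, -8]].
Leading principal minors: -6, 32, -232.
Signs alternate −, +, − ⇒ H ≺ 0 ⇒ concave.

concave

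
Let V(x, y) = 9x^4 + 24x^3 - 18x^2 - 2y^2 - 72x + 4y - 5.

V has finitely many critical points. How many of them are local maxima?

V separates as a function of x plus a function of y, so ∇V=0 decouples.
∂V/∂x = 36(x - 1)(x + 1)(x + 2) = 0 at x ∈ {-2, -1, 1}; ∂V/∂y = -4(y - 1) = 0 at y ∈ {1}.
The Hessian is diagonal: diag(V_xx, V_yy). Second derivatives: V_xx(-2)=108, V_xx(-1)=-72, V_xx(1)=216; V_yy(1)=-4.
Local maxima occur where both diagonal entries negative: (-1, 1). Count: 1.

1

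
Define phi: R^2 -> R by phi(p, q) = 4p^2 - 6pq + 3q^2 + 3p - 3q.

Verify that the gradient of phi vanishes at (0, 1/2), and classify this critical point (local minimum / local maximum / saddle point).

∇phi = (8p - 6q + 3, -6p + 6q - 3); substituting (0, 1/2) gives ∇phi = (0, 0), so (0, 1/2) is indeed a critical point.
The Hessian of phi is constant: H = [[8, -6], [-6, 6]].
det(H) = 8·6 − (-6)² = 12.
det(H) > 0 and tr(H) = 14 > 0, so H is positive definite and the point is a local minimum.

local minimum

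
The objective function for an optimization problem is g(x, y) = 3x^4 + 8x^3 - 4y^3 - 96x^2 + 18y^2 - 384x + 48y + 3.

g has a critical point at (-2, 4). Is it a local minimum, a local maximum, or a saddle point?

local maximum

The mixed partial ∂²g/∂x∂y is 0, so the Hessian at any point is diag(g_xx, g_yy) = diag(12(3x^2 + 4x - 16), 12(-2y + 3)).
At (-2, 4): H = diag(-144, -60).
Both eigenvalues are negative, so H is negative definite: a local maximum.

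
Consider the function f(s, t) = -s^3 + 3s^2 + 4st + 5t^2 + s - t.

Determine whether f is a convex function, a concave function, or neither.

The term -s^3 is cubic, so the Hessian is not constant.
∂²f/∂s² = -6s + 6, which takes both signs as s varies (negative for sufficiently large s). A diagonal entry of the Hessian changing sign means the Hessian is neither positive- nor negative-semidefinite on all of R^2.

neither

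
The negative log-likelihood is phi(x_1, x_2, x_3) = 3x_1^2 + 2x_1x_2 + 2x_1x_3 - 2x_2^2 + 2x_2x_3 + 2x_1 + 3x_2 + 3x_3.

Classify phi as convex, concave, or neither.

phi is quadratic, so its Hessian is the constant matrix H = [[6, 2, 2], [2, -4, 2], [2, 2, 0]].
Leading principal minors: 6, -28, 8.
Neither pattern holds ⇒ H is indefinite ⇒ neither convex nor concave.

neither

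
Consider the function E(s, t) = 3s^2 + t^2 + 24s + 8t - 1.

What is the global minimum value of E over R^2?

E(s,t) separates as P(s) + Q(t) − 1, so its minimum is min P + min Q − 1.
P'(s) = 6s + 24 vanishes at s ∈ {-4}; Q'(t) = 2(t + 4) vanishes at t ∈ {-4}.
Local minima of P (where P''>0): P(-4)=-48. Local minima of Q: Q(-4)=-16.
So the global minimum of E is P(-4) + Q(-4) − 1 = -48 − 16 − 1 = -65, attained at (-4, -4).

-65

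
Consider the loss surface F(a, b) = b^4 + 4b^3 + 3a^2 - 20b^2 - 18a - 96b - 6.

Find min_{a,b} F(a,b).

-312

F(a,b) separates as P(a) + Q(b) − 6, so its minimum is min P + min Q − 6.
P'(a) = 6a - 18 vanishes at a ∈ {3}; Q'(b) = 4(b - 3)(b + 2)(b + 4) vanishes at b ∈ {-4, -2, 3}.
Local minima of P (where P''>0): P(3)=-27. Local minima of Q: Q(-4)=64, Q(3)=-279.
So the global minimum of F is P(3) + Q(3) − 6 = -27 − 279 − 6 = -312, attained at (3, 3).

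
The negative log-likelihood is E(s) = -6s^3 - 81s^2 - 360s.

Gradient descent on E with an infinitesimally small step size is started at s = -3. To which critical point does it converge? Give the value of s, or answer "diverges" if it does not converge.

diverges

E'(s) = -18(s + 4)(s + 5), so E'(-3) = -36.
Gradient descent moves in the -E' direction, i.e. s is increasing.
There is no critical point above s=-3, and E' keeps the same sign, so the iterate runs off to +∞.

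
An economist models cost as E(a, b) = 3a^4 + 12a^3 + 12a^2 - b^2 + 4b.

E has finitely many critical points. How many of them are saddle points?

E separates as a function of a plus a function of b, so ∇E=0 decouples.
∂E/∂a = 12a(a + 1)(a + 2) = 0 at a ∈ {-2, -1, 0}; ∂E/∂b = -2(b - 2) = 0 at b ∈ {2}.
The Hessian is diagonal: diag(E_aa, E_bb). Second derivatives: E_aa(-2)=24, E_aa(-1)=-12, E_aa(0)=24; E_bb(2)=-2.
Saddle points occur where the two diagonal entries have opposite signs: (-2, 2), (0, 2). Count: 2.

2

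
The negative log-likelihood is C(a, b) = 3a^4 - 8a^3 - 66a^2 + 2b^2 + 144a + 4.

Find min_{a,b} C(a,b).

-563

C(a,b) separates as P(a) + Q(b) + 4, so its minimum is min P + min Q + 4.
P'(a) = 12(a - 4)(a - 1)(a + 3) vanishes at a ∈ {-3, 1, 4}; Q'(b) = 4b vanishes at b ∈ {0}.
Local minima of P (where P''>0): P(-3)=-567, P(4)=-224. Local minima of Q: Q(0)=0.
So the global minimum of C is P(-3) + Q(0) + 4 = -567 + 0 + 4 = -563, attained at (-3, 0).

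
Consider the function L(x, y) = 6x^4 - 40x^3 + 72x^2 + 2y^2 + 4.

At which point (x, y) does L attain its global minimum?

L(x,y) separates as P(x) + Q(y) + 4, so its minimum is min P + min Q + 4.
P'(x) = 24x(x - 3)(x - 2) vanishes at x ∈ {0, 2, 3}; Q'(y) = 4y vanishes at y ∈ {0}.
Local minima of P (where P''>0): P(0)=0, P(3)=54. Local minima of Q: Q(0)=0.
So the global minimum of L is P(0) + Q(0) + 4 = 0 + 0 + 4 = 4, attained at (0, 0).

(0, 0)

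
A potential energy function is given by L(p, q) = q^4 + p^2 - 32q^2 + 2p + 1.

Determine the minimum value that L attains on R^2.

-256

L(p,q) separates as A(p) + B(q) + 1, so its minimum is min A + min B + 1.
A'(p) = 2p + 2 vanishes at p ∈ {-1}; B'(q) = 4q(q - 4)(q + 4) vanishes at q ∈ {-4, 0, 4}.
Local minima of A (where A''>0): A(-1)=-1. Local minima of B: B(-4)=-256, B(4)=-256.
So the global minimum of L is A(-1) + B(-4) + 1 = -1 − 256 + 1 = -256, attained at (-1, -4).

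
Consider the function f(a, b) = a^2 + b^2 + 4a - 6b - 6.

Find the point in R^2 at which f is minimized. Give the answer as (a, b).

f(a,b) separates as P(a) + Q(b) − 6, so its minimum is min P + min Q − 6.
P'(a) = 2a + 4 vanishes at a ∈ {-2}; Q'(b) = 2b - 6 vanishes at b ∈ {3}.
Local minima of P (where P''>0): P(-2)=-4. Local minima of Q: Q(3)=-9.
So the global minimum of f is P(-2) + Q(3) − 6 = -4 − 9 − 6 = -19, attained at (-2, 3).

(-2, 3)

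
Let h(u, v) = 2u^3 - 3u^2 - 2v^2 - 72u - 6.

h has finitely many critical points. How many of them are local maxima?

1

h separates as a function of u plus a function of v, so ∇h=0 decouples.
∂h/∂u = 6(u - 4)(u + 3) = 0 at u ∈ {-3, 4}; ∂h/∂v = -4v = 0 at v ∈ {0}.
The Hessian is diagonal: diag(h_uu, h_vv). Second derivatives: h_uu(-3)=-42, h_uu(4)=42; h_vv(0)=-4.
Local maxima occur where both diagonal entries negative: (-3, 0). Count: 1.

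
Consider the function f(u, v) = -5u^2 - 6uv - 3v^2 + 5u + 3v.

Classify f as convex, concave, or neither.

concave

f is quadratic, so its Hessian is the constant matrix H = [[-10, -6], [-6, -6]].
det(H) = 24, tr(H) = -16.
det(H) > 0 and tr(H) < 0, so H is negative definite everywhere: concave.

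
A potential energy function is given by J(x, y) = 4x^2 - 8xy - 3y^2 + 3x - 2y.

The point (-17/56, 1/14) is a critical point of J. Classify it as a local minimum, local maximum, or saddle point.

saddle point

The Hessian of J is constant: H = [[8, -8], [-8, -6]].
det(H) = 8·(-6) − (-8)² = -112.
Since det(H) < 0, H is indefinite and the critical point is a saddle point.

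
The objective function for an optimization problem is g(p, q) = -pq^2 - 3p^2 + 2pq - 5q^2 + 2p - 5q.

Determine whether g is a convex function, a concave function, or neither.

neither

The term -pq^2 is cubic, so the Hessian is not constant.
∂²g/∂q² = -2p - 10, which takes both signs as p varies (negative for sufficiently large p). A diagonal entry of the Hessian changing sign means the Hessian is neither positive- nor negative-semidefinite on all of R^2.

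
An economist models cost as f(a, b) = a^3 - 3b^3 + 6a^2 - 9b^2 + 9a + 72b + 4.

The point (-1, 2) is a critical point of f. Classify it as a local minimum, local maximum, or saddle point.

saddle point

The mixed partial ∂²f/∂a∂b is 0, so the Hessian at any point is diag(f_aa, f_bb) = diag(6(a + 2), -18(b + 1)).
At (-1, 2): H = diag(6, -54).
The eigenvalues have opposite signs, so H is indefinite: a saddle point.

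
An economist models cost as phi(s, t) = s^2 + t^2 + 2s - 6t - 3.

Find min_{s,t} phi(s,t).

phi(s,t) separates as P(s) + Q(t) − 3, so its minimum is min P + min Q − 3.
P'(s) = 2s + 2 vanishes at s ∈ {-1}; Q'(t) = 2(t - 3) vanishes at t ∈ {3}.
Local minima of P (where P''>0): P(-1)=-1. Local minima of Q: Q(3)=-9.
So the global minimum of phi is P(-1) + Q(3) − 3 = -1 − 9 − 3 = -13, attained at (-1, 3).

-13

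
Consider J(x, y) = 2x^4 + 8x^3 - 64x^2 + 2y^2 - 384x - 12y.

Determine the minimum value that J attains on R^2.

-1554

J(x,y) separates as P(x) + Q(y), so its minimum is min P + min Q.
P'(x) = 8(x - 4)(x + 3)(x + 4) vanishes at x ∈ {-4, -3, 4}; Q'(y) = 4y - 12 vanishes at y ∈ {3}.
Local minima of P (where P''>0): P(-4)=512, P(4)=-1536. Local minima of Q: Q(3)=-18.
So the global minimum of J is P(4) + Q(3) = -1536 − 18 = -1554, attained at (4, 3).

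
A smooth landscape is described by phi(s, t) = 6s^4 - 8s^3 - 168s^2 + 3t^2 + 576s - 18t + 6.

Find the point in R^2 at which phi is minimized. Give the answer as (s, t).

phi(s,t) separates as P(s) + Q(t) + 6, so its minimum is min P + min Q + 6.
P'(s) = 24(s - 3)(s - 2)(s + 4) vanishes at s ∈ {-4, 2, 3}; Q'(t) = 6(t - 3) vanishes at t ∈ {3}.
Local minima of P (where P''>0): P(-4)=-2944, P(3)=486. Local minima of Q: Q(3)=-27.
So the global minimum of phi is P(-4) + Q(3) + 6 = -2944 − 27 + 6 = -2965, attained at (-4, 3).

(-4, 3)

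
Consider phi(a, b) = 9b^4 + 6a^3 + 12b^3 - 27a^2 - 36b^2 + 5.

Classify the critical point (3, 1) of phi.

The mixed partial ∂²phi/∂a∂b is 0, so the Hessian at any point is diag(phi_aa, phi_bb) = diag(18(2a - 3), 36(3b^2 + 2b - 2)).
At (3, 1): H = diag(54, 108).
Both eigenvalues are positive, so H is positive definite: a local minimum.

local minimum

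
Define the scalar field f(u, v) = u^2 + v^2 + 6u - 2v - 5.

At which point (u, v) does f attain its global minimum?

(-3, 1)

f(u,v) separates as P(u) + Q(v) − 5, so its minimum is min P + min Q − 5.
P'(u) = 2u + 6 vanishes at u ∈ {-3}; Q'(v) = 2v - 2 vanishes at v ∈ {1}.
Local minima of P (where P''>0): P(-3)=-9. Local minima of Q: Q(1)=-1.
So the global minimum of f is P(-3) + Q(1) − 5 = -9 − 1 − 5 = -15, attained at (-3, 1).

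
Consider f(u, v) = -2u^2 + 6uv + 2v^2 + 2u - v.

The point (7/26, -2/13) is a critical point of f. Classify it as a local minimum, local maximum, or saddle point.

saddle point

The Hessian of f is constant: H = [[-4, 6], [6, 4]].
det(H) = (-4)·4 − 6² = -52.
Since det(H) < 0, H is indefinite and the critical point is a saddle point.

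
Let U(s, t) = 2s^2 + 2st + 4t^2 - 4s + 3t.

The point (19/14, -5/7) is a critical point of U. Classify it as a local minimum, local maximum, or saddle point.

local minimum

The Hessian of U is constant: H = [[4, 2], [2, 8]].
det(H) = 4·8 − 2² = 28.
det(H) > 0 and tr(H) = 12 > 0, so H is positive definite and the point is a local minimum.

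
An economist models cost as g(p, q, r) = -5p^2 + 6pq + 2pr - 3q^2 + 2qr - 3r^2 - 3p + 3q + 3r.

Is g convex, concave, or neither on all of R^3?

g is quadratic, so its Hessian is the constant matrix H = [[-10, 6, 2], [6, -6, 2], [2, 2, -6]].
Leading principal minors: -10, 24, -32.
Signs alternate −, +, − ⇒ H ≺ 0 ⇒ concave.

concave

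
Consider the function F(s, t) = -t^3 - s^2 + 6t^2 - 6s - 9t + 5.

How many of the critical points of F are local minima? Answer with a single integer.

F separates as a function of s plus a function of t, so ∇F=0 decouples.
∂F/∂s = -2(s + 3) = 0 at s ∈ {-3}; ∂F/∂t = -3(t - 3)(t - 1) = 0 at t ∈ {1, 3}.
The Hessian is diagonal: diag(F_ss, F_tt). Second derivatives: F_ss(-3)=-2; F_tt(1)=6, F_tt(3)=-6.
Local minima occur where both diagonal entries positive: none. Count: 0.

0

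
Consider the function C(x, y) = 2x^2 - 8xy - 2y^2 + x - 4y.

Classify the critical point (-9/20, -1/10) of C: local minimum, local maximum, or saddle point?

The Hessian of C is constant: H = [[4, -8], [-8, -4]].
det(H) = 4·(-4) − (-8)² = -80.
Since det(H) < 0, H is indefinite and the critical point is a saddle point.

saddle point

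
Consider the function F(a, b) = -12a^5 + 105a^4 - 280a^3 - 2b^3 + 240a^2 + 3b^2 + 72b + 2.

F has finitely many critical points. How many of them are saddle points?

4

F separates as a function of a plus a function of b, so ∇F=0 decouples.
∂F/∂a = -60a(a - 4)(a - 2)(a - 1) = 0 at a ∈ {0, 1, 2, 4}; ∂F/∂b = -6(b - 4)(b + 3) = 0 at b ∈ {-3, 4}.
The Hessian is diagonal: diag(F_aa, F_bb). Second derivatives: F_aa(0)=480, F_aa(1)=-180, F_aa(2)=240, F_aa(4)=-1440; F_bb(-3)=42, F_bb(4)=-42.
Saddle points occur where the two diagonal entries have opposite signs: (0, 4), (1, -3), (2, 4), (4, -3). Count: 4.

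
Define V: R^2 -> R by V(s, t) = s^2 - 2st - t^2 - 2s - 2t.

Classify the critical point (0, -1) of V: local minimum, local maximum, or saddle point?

The Hessian of V is constant: H = [[2, -2], [-2, -2]].
det(H) = 2·(-2) − (-2)² = -8.
Since det(H) < 0, H is indefinite and the critical point is a saddle point.

saddle point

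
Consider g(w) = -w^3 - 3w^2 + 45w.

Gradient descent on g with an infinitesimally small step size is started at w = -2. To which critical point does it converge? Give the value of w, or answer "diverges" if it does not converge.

g'(w) = -3(w - 3)(w + 5), so g'(-2) = 45.
Gradient descent moves in the -g' direction, i.e. w is decreasing.
The nearest critical point in that direction is w = -5, where g'' = 24 > 0 (a local minimum). The iterate converges there.

-5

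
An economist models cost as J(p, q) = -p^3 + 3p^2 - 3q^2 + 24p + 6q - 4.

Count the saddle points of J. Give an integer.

J separates as a function of p plus a function of q, so ∇J=0 decouples.
∂J/∂p = -3(p - 4)(p + 2) = 0 at p ∈ {-2, 4}; ∂J/∂q = -6(q - 1) = 0 at q ∈ {1}.
The Hessian is diagonal: diag(J_pp, J_qq). Second derivatives: J_pp(-2)=18, J_pp(4)=-18; J_qq(1)=-6.
Saddle points occur where the two diagonal entries have opposite signs: (-2, 1). Count: 1.

1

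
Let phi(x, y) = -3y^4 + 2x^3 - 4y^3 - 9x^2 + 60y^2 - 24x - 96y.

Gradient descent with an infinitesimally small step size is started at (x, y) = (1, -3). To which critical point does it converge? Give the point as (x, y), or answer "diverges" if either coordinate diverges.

(4, 1)

phi is separable, so gradient descent decouples: x follows -∂phi/∂x, y follows -∂phi/∂y.
∂phi/∂x = 6(x - 4)(x + 1); at x=1 this is -36, so x increases.
∂phi/∂y = -12(y - 2)(y - 1)(y + 4); at y=-3 this is -240, so y increases.
x converges to its nearest critical value 4 (a local min of the x-part); y converges to 1. The iterate converges to (4, 1).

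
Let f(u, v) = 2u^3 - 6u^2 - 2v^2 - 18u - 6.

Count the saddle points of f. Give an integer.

f separates as a function of u plus a function of v, so ∇f=0 decouples.
∂f/∂u = 6(u - 3)(u + 1) = 0 at u ∈ {-1, 3}; ∂f/∂v = -4v = 0 at v ∈ {0}.
The Hessian is diagonal: diag(f_uu, f_vv). Second derivatives: f_uu(-1)=-24, f_uu(3)=24; f_vv(0)=-4.
Saddle points occur where the two diagonal entries have opposite signs: (3, 0). Count: 1.

1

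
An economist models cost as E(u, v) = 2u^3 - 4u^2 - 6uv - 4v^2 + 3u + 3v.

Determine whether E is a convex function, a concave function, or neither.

neither

The term 2u^3 is cubic, so the Hessian is not constant.
∂²E/∂u² = 12u - 8, which takes both signs as u varies (negative for sufficiently negative u). A diagonal entry of the Hessian changing sign means the Hessian is neither positive- nor negative-semidefinite on all of R^2.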